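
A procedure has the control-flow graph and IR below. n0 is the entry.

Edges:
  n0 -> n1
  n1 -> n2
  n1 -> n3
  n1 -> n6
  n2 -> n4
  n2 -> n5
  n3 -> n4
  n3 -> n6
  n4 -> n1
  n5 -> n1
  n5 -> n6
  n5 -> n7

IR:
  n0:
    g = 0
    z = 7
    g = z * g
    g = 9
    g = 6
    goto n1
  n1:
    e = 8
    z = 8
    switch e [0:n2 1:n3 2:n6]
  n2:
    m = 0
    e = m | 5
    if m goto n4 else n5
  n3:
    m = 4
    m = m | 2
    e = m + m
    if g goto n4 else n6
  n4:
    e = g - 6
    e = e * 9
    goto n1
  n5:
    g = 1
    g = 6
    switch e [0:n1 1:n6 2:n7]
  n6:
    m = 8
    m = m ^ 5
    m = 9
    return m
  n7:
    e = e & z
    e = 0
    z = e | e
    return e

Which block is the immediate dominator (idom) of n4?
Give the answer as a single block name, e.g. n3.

idom tree: n1←n0 n2←n1 n3←n1 n4←n1 n5←n2 n6←n1 n7←n5
Join-block Dom:
  n1: preds {n0,n4,n5}: {n0} ∩ {n0,n1,n4} ∩ {n0,n1,n2,n5} = {n0}; idom=n0
  n4: preds {n2,n3}: {n0,n1,n2} ∩ {n0,n1,n3} = {n0,n1}; idom=n1
  n6: preds {n1,n3,n5}: {n0,n1} ∩ {n0,n1,n3} ∩ {n0,n1,n2,n5} = {n0,n1}; idom=n1

idom(n4) = n1

Answer: n1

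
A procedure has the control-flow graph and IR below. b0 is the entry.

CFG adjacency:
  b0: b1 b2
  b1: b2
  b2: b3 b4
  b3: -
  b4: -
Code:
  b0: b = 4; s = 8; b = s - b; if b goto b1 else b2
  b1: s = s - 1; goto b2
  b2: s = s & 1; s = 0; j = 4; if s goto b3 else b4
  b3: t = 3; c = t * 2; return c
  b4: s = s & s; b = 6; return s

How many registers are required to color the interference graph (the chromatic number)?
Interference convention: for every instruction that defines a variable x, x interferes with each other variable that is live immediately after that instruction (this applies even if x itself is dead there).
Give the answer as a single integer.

def/use:
  b0: def={b,s} ue=∅
  b1: def={s} ue={s}
  b2: def={j,s} ue={s}
  b3: def={c,t} ue=∅
  b4: def={b,s} ue={s}

Liveness:
  live b0: ∅→{s}
  live b1: {s}→{s}
  live b2: {s}→{s}
  live b3: ∅→∅
  live b4: {s}→∅

Conflict graph:
  b: {s}
  c: ∅
  j: {s}
  s: {b,j}
  t: ∅

Colouring:
  lower bound: {b,s} mutually conflict ⇒ χ ≥ 2
  2-colouring: c0={c,s,t}  c1={b,j}
  χ = 2

Answer: 2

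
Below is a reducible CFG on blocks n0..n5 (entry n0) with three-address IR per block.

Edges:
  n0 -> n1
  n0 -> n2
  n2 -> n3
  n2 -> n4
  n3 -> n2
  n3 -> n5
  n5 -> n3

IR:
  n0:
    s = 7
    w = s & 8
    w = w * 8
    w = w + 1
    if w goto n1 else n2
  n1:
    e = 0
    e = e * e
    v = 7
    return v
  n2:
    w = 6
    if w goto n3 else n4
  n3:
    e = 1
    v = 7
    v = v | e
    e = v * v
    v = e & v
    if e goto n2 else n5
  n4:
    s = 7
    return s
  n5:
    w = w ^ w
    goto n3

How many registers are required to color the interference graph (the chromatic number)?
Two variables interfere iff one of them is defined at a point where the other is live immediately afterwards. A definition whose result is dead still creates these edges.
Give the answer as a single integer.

def/use:
  n0: def={s,w} ue=∅
  n1: def={e,v} ue=∅
  n2: def={w} ue=∅
  n3: def={e,v} ue=∅
  n4: def={s} ue=∅
  n5: def={w} ue={w}

Liveness:
  n0 li=∅ lo=∅
  n1 li=∅ lo=∅
  n2 li=∅ lo={w}
  n3 li={w} lo={w}
  n4 li=∅ lo=∅
  n5 li={w} lo={w}

Conflict graph:
  e: {v,w}
  s: ∅
  v: {e,w}
  w: {e,v}

Colouring:
  clique {e,v,w} ⇒ need ≥ 3
  assign e→r0 s→r0 v→r1 w→r2 — no edge inside a register ⇒ χ ≤ 3
  χ = 3

Answer: 3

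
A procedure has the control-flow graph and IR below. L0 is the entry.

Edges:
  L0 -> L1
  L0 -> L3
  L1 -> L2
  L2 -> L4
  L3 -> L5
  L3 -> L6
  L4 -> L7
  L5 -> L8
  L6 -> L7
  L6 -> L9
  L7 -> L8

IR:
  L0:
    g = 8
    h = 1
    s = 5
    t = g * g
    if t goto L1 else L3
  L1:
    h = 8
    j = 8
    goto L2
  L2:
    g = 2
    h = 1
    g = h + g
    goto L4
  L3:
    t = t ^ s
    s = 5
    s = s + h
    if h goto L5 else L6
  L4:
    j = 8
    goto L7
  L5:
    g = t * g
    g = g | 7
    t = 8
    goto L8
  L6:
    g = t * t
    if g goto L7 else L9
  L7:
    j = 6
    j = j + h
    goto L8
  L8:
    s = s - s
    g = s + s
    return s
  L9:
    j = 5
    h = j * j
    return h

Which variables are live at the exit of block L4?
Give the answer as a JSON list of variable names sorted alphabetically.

Answer: ["h", "s"]

Working:
def/use:
  L0: {g,h,s,t} / ∅
  L1: {h,j} / ∅
  L2: {g,h} / ∅
  L3: {s,t} / {h,s,t}
  L4: {j} / ∅
  L5: {g,t} / {g,t}
  L6: {g} / {t}
  L7: {j} / {h}
  L8: {g,s} / {s}
  L9: {h,j} / ∅

Live sets:
  L0: in=∅ out={g,h,s,t}
  L1: in={s} out={s}
  L2: in={s} out={h,s}
  L3: in={g,h,s,t} out={g,h,s,t}
  L4: in={h,s} out={h,s}
  L5: in={g,s,t} out={s}
  L6: in={h,s,t} out={h,s}
  L7: in={h,s} out={s}
  L8: in={s} out=∅
  L9: in=∅ out=∅

live-out(L4) = ["h", "s"]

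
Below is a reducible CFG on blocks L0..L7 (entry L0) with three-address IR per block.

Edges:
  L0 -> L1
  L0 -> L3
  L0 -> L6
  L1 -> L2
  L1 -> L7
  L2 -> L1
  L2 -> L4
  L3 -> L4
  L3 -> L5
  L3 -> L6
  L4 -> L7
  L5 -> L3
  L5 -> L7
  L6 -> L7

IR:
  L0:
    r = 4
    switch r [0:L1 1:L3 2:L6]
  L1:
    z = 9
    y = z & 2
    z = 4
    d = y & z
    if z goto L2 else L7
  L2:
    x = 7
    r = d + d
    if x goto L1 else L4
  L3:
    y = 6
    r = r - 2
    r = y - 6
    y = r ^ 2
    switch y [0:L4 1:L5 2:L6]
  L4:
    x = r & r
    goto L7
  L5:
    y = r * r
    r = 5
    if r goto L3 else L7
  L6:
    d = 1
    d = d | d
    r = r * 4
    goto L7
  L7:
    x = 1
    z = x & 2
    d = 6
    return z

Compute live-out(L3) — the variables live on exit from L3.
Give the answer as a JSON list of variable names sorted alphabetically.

Answer: ["r"]

Derivation:
def/use:
  L0: def={r} ue=∅
  L1: def={d,y,z} ue=∅
  L2: def={r,x} ue={d}
  L3: def={r,y} ue={r}
  L4: def={x} ue={r}
  L5: def={r,y} ue={r}
  L6: def={d,r} ue={r}
  L7: def={d,x,z} ue=∅

Backward fixpoint:
  live L0: ∅→{r}
  live L1: ∅→{d}
  live L2: {d}→{r}
  live L3: {r}→{r}
  live L4: {r}→∅
  live L5: {r}→{r}
  live L6: {r}→∅
  live L7: ∅→∅

live-out(L3) = ["r"]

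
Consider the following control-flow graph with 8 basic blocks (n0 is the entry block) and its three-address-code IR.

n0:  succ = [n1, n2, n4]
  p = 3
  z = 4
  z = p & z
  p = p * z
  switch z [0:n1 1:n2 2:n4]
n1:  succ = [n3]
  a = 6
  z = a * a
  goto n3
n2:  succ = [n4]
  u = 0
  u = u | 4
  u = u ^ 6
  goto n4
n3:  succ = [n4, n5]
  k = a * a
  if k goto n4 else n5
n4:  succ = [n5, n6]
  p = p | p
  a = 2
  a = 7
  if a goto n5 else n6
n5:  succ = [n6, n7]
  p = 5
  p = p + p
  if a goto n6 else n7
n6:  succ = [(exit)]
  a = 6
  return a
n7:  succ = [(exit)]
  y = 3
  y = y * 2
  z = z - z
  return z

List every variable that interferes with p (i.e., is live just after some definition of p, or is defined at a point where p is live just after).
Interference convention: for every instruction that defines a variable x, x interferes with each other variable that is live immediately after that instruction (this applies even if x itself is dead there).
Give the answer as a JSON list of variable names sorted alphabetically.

def/use:
  n0: {p,z} / ∅
  n1: {a,z} / ∅
  n2: {u} / ∅
  n3: {k} / {a}
  n4: {a,p} / {p}
  n5: {p} / {a}
  n6: {a} / ∅
  n7: {y,z} / {z}

Liveness:
  n0 li=∅ lo={p,z}
  n1 li={p} lo={a,p,z}
  n2 li={p,z} lo={p,z}
  n3 li={a,p,z} lo={a,p,z}
  n4 li={p,z} lo={a,z}
  n5 li={a,z} lo={z}
  n6 li=∅ lo=∅
  n7 li={z} lo=∅

Interference:
  a — {k,p,z}
  k — {a,p,z}
  p — {a,k,u,z}
  u — {p,z}
  y — {z}
  z — {a,k,p,u,y}

N(p) = ["a", "k", "u", "z"]

Answer: ["a", "k", "u", "z"]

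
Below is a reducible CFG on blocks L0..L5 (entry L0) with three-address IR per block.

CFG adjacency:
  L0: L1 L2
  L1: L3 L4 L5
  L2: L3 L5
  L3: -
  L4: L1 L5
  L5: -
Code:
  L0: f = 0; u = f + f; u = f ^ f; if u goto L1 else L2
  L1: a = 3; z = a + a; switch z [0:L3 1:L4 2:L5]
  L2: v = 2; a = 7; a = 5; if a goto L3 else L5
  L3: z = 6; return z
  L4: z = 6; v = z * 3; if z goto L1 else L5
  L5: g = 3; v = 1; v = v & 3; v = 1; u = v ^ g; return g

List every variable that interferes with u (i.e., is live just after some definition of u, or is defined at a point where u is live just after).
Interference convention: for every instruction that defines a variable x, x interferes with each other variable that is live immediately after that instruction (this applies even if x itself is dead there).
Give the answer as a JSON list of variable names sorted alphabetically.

Answer: ["f", "g"]

Analysis:
def/use:
  L0: {f,u} / ∅
  L1: {a,z} / ∅
  L2: {a,v} / ∅
  L3: {z} / ∅
  L4: {v,z} / ∅
  L5: {g,u,v} / ∅

Live sets:
  L0 li=∅ lo=∅
  L1 li=∅ lo=∅
  L2 li=∅ lo=∅
  L3 li=∅ lo=∅
  L4 li=∅ lo=∅
  L5 li=∅ lo=∅

Interference:
  a: ∅
  f: {u}
  g: {u,v}
  u: {f,g}
  v: {g,z}
  z: {v}

N(u) = ["f", "g"]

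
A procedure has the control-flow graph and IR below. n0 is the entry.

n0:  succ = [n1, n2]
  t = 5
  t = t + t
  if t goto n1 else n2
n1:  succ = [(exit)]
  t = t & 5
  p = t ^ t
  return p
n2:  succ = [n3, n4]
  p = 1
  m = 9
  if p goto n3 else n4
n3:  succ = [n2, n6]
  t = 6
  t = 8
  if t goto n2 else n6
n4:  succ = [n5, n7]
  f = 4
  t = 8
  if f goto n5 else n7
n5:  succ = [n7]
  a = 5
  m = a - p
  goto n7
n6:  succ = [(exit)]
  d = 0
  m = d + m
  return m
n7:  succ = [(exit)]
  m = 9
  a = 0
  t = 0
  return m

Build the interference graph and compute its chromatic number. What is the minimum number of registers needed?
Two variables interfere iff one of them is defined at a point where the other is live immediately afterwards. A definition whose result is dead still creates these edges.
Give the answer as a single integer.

def/use:
  n0: def={t} ue=∅
  n1: def={p,t} ue={t}
  n2: def={m,p} ue=∅
  n3: def={t} ue=∅
  n4: def={f,t} ue=∅
  n5: def={a,m} ue={p}
  n6: def={d,m} ue={m}
  n7: def={a,m,t} ue=∅

Live sets:
  n0 li=∅ lo={t}
  n1 li={t} lo=∅
  n2 li=∅ lo={m,p}
  n3 li={m} lo={m}
  n4 li={p} lo={p}
  n5 li={p} lo=∅
  n6 li={m} lo=∅
  n7 li=∅ lo=∅

Interference:
  a: {m,p}
  d: {m}
  f: {p,t}
  m: {a,d,p,t}
  p: {a,f,m,t}
  t: {f,m,p}

Colouring:
  {a,m,p} pairwise interfere (3-clique) ⇒ χ ≥ 3
  3-colouring: R0={f,m}  R1={d,p}  R2={a,t}
  χ = 3

Answer: 3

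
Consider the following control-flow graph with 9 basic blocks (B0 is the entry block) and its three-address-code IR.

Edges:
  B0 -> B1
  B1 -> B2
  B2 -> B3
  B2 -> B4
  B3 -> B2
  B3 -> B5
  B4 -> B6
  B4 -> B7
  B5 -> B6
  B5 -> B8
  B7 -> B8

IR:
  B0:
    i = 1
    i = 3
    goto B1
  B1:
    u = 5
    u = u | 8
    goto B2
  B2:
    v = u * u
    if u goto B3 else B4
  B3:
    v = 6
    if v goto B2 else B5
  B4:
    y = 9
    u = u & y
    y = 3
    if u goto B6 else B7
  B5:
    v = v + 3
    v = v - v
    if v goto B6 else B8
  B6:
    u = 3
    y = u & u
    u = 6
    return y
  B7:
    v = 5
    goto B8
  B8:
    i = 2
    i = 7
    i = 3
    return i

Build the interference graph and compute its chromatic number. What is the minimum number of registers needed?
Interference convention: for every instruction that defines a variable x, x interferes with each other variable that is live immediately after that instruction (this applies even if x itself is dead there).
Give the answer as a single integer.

Answer: 2

Derivation:
Per-block:
  B0 def {i} use ∅
  B1 def {u} use ∅
  B2 def {v} use {u}
  B3 def {v} use ∅
  B4 def {u,y} use {u}
  B5 def {v} use {v}
  B6 def {u,y} use ∅
  B7 def {v} use ∅
  B8 def {i} use ∅

Live sets:
  B0: in=∅ out=∅
  B1: in=∅ out={u}
  B2: in={u} out={u}
  B3: in={u} out={u,v}
  B4: in={u} out=∅
  B5: in={v} out=∅
  B6: in=∅ out=∅
  B7: in=∅ out=∅
  B8: in=∅ out=∅

Conflict graph:
  i↔∅
  u↔{v,y}
  v↔{u}
  y↔{u}

Chromatic number:
  clique {u,v} ⇒ need ≥ 2
  2-colouring: r0={i,u}  r1={v,y}
  χ = 2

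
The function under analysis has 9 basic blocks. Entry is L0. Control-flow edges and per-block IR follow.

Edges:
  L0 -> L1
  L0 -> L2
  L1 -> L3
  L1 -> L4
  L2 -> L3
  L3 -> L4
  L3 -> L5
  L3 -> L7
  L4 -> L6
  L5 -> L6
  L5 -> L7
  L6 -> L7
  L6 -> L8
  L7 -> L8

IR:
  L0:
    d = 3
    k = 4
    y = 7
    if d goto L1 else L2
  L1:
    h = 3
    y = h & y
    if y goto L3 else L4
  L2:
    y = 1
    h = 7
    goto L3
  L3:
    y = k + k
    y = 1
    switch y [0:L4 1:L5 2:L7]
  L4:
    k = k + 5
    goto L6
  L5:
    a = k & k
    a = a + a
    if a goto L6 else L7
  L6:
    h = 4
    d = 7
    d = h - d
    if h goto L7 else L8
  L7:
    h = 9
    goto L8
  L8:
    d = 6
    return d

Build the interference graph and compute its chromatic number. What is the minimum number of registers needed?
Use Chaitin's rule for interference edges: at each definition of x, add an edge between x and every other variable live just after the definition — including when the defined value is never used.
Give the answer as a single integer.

Per-block:
  L0: {d,k,y} / ∅
  L1: {h,y} / {y}
  L2: {h,y} / ∅
  L3: {y} / {k}
  L4: {k} / {k}
  L5: {a} / {k}
  L6: {d,h} / ∅
  L7: {h} / ∅
  L8: {d} / ∅

Backward fixpoint:
  L0: in=∅ out={k,y}
  L1: in={k,y} out={k}
  L2: in={k} out={k}
  L3: in={k} out={k}
  L4: in={k} out=∅
  L5: in={k} out=∅
  L6: in=∅ out=∅
  L7: in=∅ out=∅
  L8: in=∅ out=∅

Conflict graph:
  a — ∅
  d — {h,k,y}
  h — {d,k,y}
  k — {d,h,y}
  y — {d,h,k}

Registers:
  lower bound: {d,h,k,y} mutually conflict ⇒ χ ≥ 4
  4-colouring: R0={a,d}  R1={h}  R2={k}  R3={y}
  χ = 4

Answer: 4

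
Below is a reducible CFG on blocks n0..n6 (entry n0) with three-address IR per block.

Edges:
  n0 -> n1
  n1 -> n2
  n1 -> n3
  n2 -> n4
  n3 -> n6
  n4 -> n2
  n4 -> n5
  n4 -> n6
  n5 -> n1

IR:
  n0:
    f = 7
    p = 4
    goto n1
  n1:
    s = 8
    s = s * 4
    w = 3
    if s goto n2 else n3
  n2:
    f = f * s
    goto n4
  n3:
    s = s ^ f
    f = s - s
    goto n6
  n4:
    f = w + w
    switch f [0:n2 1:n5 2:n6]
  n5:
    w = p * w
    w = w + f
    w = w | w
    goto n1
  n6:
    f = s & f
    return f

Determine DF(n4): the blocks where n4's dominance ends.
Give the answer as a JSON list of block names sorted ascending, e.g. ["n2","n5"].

idom tree: n1←n0 n2←n1 n3←n1 n4←n2 n5←n4 n6←n1
Dom at joins:
  n1: preds {n0,n5}: {n0} ∩ {n0,n1,n2,n4,n5} = {n0}; idom=n0
  n2: preds {n1,n4}: {n0,n1} ∩ {n0,n1,n2,n4} = {n0,n1}; idom=n1
  n6: preds {n3,n4}: {n0,n1,n3} ∩ {n0,n1,n2,n4} = {n0,n1}; idom=n1

DF derivation:
  join n1 pred n0: · stop@n0
  join n1 pred n5: n5→n4→n2→n1 stop@n0
  join n2 pred n1: · stop@n1
  join n2 pred n4: n4→n2 stop@n1
  join n6 pred n3: n3 stop@n1
  join n6 pred n4: n4→n2 stop@n1
  n0: DF=∅
  n1: DF={n1}
  n2: DF={n1,n2,n6}
  n3: DF={n6}
  n4: DF={n1,n2,n6}
  n5: DF={n1}
  n6: DF=∅

DF(n4) = ["n1", "n2", "n6"]

Answer: ["n1", "n2", "n6"]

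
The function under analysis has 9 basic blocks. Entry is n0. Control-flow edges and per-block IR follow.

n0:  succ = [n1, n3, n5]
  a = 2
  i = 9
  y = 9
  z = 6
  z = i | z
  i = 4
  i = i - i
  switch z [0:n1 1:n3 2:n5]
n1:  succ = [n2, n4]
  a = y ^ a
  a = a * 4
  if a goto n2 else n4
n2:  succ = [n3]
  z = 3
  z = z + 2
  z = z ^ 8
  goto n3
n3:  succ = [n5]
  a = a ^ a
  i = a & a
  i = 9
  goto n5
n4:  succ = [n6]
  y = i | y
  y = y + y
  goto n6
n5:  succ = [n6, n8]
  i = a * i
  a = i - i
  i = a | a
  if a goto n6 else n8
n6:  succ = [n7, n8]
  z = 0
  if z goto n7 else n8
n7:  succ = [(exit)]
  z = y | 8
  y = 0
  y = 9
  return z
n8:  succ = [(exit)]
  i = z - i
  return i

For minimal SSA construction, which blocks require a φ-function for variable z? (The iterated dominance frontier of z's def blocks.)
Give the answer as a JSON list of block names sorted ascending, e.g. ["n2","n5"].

Answer: ["n3", "n5", "n6", "n8"]

Analysis:
idom tree: n1←n0 n2←n1 n3←n0 n4←n1 n5←n0 n6←n0 n7←n6 n8←n0
Dom at joins:
  n3: preds {n0,n2}: {n0} ∩ {n0,n1,n2} = {n0}; idom=n0
  n5: preds {n0,n3}: {n0} ∩ {n0,n3} = {n0}; idom=n0
  n6: preds {n4,n5}: {n0,n1,n4} ∩ {n0,n5} = {n0}; idom=n0
  n8: preds {n5,n6}: {n0,n5} ∩ {n0,n6} = {n0}; idom=n0

Frontier:
  n3←n0: walk · to n0
  n3←n2: walk n2→n1 to n0
  n5←n0: walk · to n0
  n5←n3: walk n3 to n0
  n6←n4: walk n4→n1 to n0
  n6←n5: walk n5 to n0
  n8←n5: walk n5 to n0
  n8←n6: walk n6 to n0
  n0 → ∅
  n1 → {n3,n6}
  n2 → {n3}
  n3 → {n5}
  n4 → {n6}
  n5 → {n6,n8}
  n6 → {n8}
  n7 → ∅
  n8 → ∅

φ for z: defs {n0,n2,n6,n7}
  DF⁺ = {n3,n5,n6,n8}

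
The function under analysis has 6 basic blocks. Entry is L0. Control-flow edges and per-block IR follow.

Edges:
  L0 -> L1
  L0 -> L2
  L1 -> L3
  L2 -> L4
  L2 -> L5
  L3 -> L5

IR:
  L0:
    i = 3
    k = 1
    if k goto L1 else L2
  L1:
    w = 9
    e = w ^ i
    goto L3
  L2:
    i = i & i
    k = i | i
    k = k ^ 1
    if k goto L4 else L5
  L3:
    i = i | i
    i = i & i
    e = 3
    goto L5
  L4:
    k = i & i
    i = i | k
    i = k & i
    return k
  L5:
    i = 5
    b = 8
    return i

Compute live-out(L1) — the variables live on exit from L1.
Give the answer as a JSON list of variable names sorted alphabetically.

Block summaries:
  L0 def {i,k} use ∅
  L1 def {e,w} use {i}
  L2 def {i,k} use {i}
  L3 def {e,i} use {i}
  L4 def {i,k} use {i}
  L5 def {b,i} use ∅

Backward fixpoint:
  L0: in=∅ out={i}
  L1: in={i} out={i}
  L2: in={i} out={i}
  L3: in={i} out=∅
  L4: in={i} out=∅
  L5: in=∅ out=∅

live-out(L1) = ["i"]

Answer: ["i"]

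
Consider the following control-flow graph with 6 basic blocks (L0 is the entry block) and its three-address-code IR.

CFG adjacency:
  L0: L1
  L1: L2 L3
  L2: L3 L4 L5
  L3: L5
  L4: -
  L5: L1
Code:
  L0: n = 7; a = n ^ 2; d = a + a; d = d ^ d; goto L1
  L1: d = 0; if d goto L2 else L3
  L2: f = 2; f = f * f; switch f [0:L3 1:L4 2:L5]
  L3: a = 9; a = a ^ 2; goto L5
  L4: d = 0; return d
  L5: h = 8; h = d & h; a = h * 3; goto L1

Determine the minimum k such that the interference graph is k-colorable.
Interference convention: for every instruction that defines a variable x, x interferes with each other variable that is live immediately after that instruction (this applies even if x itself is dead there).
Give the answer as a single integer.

Answer: 2

Working:
Block summaries:
  L0: def={a,d,n} ue=∅
  L1: def={d} ue=∅
  L2: def={f} ue=∅
  L3: def={a} ue=∅
  L4: def={d} ue=∅
  L5: def={a,h} ue={d}

Liveness:
  L0: in=∅ out=∅
  L1: in=∅ out={d}
  L2: in={d} out={d}
  L3: in={d} out={d}
  L4: in=∅ out=∅
  L5: in={d} out=∅

Interference:
  a — {d}
  d — {a,f,h}
  f — {d}
  h — {d}
  n — ∅

Colouring:
  {a,d} pairwise interfere (2-clique) ⇒ χ ≥ 2
  assign a→c1 d→c0 f→c1 h→c1 n→c0 — no edge inside a register ⇒ χ ≤ 2
  χ = 2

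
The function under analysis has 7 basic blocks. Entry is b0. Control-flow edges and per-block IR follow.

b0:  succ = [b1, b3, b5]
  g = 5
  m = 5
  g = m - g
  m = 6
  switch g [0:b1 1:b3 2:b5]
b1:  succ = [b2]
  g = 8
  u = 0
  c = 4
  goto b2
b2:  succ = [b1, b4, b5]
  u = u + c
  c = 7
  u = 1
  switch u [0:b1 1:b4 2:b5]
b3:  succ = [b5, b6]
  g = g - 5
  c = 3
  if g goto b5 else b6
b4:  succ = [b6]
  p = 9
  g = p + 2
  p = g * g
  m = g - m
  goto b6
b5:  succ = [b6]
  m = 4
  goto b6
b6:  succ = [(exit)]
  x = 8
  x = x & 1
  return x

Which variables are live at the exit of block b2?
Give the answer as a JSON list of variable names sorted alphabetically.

def/use:
  b0: {g,m} / ∅
  b1: {c,g,u} / ∅
  b2: {c,u} / {c,u}
  b3: {c,g} / {g}
  b4: {g,m,p} / {m}
  b5: {m} / ∅
  b6: {x} / ∅

Live sets:
  live b0: ∅→{g,m}
  live b1: {m}→{c,m,u}
  live b2: {c,m,u}→{m}
  live b3: {g}→∅
  live b4: {m}→∅
  live b5: ∅→∅
  live b6: ∅→∅

live-out(b2) = ["m"]

Answer: ["m"]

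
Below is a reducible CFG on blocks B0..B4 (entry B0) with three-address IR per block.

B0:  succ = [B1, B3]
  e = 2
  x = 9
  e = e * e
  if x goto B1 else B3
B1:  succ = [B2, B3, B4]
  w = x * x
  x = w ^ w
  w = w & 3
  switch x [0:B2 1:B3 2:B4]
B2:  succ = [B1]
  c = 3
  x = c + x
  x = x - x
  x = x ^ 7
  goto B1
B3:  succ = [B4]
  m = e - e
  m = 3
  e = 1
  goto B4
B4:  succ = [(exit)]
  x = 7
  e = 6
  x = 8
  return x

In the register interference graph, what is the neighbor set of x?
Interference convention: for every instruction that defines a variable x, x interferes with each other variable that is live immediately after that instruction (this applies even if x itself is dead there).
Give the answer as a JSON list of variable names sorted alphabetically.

Block summaries:
  B0 def {e,x} use ∅
  B1 def {w,x} use {x}
  B2 def {c,x} use {x}
  B3 def {e,m} use {e}
  B4 def {e,x} use ∅

Backward fixpoint:
  live B0: ∅→{e,x}
  live B1: {e,x}→{e,x}
  live B2: {e,x}→{e,x}
  live B3: {e}→∅
  live B4: ∅→∅

Conflict graph:
  c: {e,x}
  e: {c,w,x}
  m: ∅
  w: {e,x}
  x: {c,e,w}

N(x) = ["c", "e", "w"]

Answer: ["c", "e", "w"]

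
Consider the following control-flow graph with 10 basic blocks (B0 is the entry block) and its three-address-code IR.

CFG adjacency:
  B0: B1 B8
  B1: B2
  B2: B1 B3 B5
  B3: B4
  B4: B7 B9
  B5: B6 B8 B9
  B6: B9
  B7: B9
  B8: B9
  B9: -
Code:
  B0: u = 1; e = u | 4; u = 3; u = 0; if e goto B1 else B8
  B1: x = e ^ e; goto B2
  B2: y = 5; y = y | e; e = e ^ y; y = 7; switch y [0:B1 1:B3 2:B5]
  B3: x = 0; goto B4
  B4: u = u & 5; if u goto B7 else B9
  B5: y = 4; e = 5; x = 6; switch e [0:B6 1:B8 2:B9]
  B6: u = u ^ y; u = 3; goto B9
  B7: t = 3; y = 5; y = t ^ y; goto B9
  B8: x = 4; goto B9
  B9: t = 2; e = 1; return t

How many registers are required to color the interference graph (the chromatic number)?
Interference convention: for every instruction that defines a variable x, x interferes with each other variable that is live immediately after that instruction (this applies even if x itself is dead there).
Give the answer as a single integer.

def/use:
  B0: def={e,u} ue=∅
  B1: def={x} ue={e}
  B2: def={e,y} ue={e}
  B3: def={x} ue=∅
  B4: def={u} ue={u}
  B5: def={e,x,y} ue=∅
  B6: def={u} ue={u,y}
  B7: def={t,y} ue=∅
  B8: def={x} ue=∅
  B9: def={e,t} ue=∅

Liveness:
  B0 li=∅ lo={e,u}
  B1 li={e,u} lo={e,u}
  B2 li={e,u} lo={e,u}
  B3 li={u} lo={u}
  B4 li={u} lo=∅
  B5 li={u} lo={u,y}
  B6 li={u,y} lo=∅
  B7 li=∅ lo=∅
  B8 li=∅ lo=∅
  B9 li=∅ lo=∅

Conflict graph:
  e — {t,u,x,y}
  t — {e,y}
  u — {e,x,y}
  x — {e,u,y}
  y — {e,t,u,x}

Registers:
  clique {e,u,x,y} ⇒ need ≥ 4
  4-colouring: r0={e}  r1={y}  r2={t,u}  r3={x}
  χ = 4

Answer: 4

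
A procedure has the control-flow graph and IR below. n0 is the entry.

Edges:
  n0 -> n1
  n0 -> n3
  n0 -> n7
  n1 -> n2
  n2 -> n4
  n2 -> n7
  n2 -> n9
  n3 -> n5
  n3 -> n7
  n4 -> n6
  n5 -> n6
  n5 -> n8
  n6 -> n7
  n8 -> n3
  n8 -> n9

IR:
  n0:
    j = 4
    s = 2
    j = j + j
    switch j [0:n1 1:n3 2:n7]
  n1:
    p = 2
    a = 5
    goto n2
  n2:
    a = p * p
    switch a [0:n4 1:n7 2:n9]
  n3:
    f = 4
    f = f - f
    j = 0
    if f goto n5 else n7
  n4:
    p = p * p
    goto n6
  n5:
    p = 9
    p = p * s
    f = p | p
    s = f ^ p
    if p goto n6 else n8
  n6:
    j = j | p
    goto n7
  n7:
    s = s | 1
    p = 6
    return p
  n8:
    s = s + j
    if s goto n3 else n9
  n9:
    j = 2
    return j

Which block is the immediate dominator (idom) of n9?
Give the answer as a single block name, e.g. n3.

idom tree: n1←n0 n2←n1 n3←n0 n4←n2 n5←n3 n6←n0 n7←n0 n8←n5 n9←n0
Join-block Dom:
  n3: preds {n0,n8}: {n0} ∩ {n0,n3,n5,n8} = {n0}; idom=n0
  n6: preds {n4,n5}: {n0,n1,n2,n4} ∩ {n0,n3,n5} = {n0}; idom=n0
  n7: preds {n0,n2,n3,n6}: {n0} ∩ {n0,n1,n2} ∩ {n0,n3} ∩ {n0,n6} = {n0}; idom=n0
  n9: preds {n2,n8}: {n0,n1,n2} ∩ {n0,n3,n5,n8} = {n0}; idom=n0

idom(n9) = n0

Answer: n0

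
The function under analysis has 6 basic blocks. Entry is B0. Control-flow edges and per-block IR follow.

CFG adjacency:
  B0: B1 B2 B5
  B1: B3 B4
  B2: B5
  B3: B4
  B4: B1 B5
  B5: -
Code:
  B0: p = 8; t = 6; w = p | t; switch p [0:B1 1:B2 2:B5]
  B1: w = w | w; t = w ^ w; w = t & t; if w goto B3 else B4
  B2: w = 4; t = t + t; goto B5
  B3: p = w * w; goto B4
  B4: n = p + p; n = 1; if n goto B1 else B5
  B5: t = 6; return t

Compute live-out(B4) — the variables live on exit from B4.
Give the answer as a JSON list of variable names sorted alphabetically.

Answer: ["p", "w"]

Analysis:
def/use:
  B0: def={p,t,w} ue=∅
  B1: def={t,w} ue={w}
  B2: def={t,w} ue={t}
  B3: def={p} ue={w}
  B4: def={n} ue={p}
  B5: def={t} ue=∅

Liveness:
  B0: in=∅ out={p,t,w}
  B1: in={p,w} out={p,w}
  B2: in={t} out=∅
  B3: in={w} out={p,w}
  B4: in={p,w} out={p,w}
  B5: in=∅ out=∅

live-out(B4) = ["p", "w"]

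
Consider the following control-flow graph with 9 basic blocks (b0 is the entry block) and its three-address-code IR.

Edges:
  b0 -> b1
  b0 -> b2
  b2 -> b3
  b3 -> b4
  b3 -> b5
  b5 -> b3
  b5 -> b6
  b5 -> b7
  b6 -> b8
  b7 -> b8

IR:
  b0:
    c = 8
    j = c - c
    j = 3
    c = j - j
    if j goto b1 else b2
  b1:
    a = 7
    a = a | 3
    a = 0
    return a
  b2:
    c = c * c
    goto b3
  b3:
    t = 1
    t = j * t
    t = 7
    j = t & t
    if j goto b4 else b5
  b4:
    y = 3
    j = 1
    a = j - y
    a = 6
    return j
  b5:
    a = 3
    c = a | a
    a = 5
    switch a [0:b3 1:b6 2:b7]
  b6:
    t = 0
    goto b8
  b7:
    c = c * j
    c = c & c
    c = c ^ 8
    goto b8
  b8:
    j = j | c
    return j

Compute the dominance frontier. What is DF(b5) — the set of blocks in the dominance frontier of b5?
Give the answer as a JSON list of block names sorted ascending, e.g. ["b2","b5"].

idom tree: b1←b0 b2←b0 b3←b2 b4←b3 b5←b3 b6←b5 b7←b5 b8←b5
Dom∩ at merges:
  b3: preds {b2,b5}: {b0,b2} ∩ {b0,b2,b3,b5} = {b0,b2}; idom=b2
  b8: preds {b6,b7}: {b0,b2,b3,b5,b6} ∩ {b0,b2,b3,b5,b7} = {b0,b2,b3,b5}; idom=b5

DF walk-up:
  b3←b2: walk · to b2
  b3←b5: walk b5→b3 to b2
  b8←b6: walk b6 to b5
  b8←b7: walk b7 to b5
  b0: DF=∅
  b1: DF=∅
  b2: DF=∅
  b3: DF={b3}
  b4: DF=∅
  b5: DF={b3}
  b6: DF={b8}
  b7: DF={b8}
  b8: DF=∅

DF(b5) = ["b3"]

Answer: ["b3"]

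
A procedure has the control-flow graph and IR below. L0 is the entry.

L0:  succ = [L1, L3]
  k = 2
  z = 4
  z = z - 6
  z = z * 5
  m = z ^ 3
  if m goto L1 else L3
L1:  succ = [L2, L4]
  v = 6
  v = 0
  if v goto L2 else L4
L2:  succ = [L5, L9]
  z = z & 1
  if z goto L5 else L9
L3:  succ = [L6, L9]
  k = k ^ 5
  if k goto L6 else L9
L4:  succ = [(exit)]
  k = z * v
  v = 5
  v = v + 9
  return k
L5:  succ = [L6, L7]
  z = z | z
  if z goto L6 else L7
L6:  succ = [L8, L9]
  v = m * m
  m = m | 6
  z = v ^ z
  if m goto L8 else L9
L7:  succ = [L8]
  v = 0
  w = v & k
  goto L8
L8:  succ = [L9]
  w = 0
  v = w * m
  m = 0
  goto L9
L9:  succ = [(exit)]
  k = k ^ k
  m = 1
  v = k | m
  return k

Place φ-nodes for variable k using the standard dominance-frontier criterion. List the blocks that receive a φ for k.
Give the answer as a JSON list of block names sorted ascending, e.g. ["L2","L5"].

Answer: ["L6", "L8", "L9"]

Derivation:
idom tree: L1←L0 L2←L1 L3←L0 L4←L1 L5←L2 L6←L0 L7←L5 L8←L0 L9←L0
Dom∩ at merges:
  L6: preds {L3,L5}: {L0,L3} ∩ {L0,L1,L2,L5} = {L0}; idom=L0
  L8: preds {L6,L7}: {L0,L6} ∩ {L0,L1,L2,L5,L7} = {L0}; idom=L0
  L9: preds {L2,L3,L6,L8}: {L0,L1,L2} ∩ {L0,L3} ∩ {L0,L6} ∩ {L0,L8} = {L0}; idom=L0

DF derivation:
  join L6 pred L3: L3 stop@L0
  join L6 pred L5: L5→L2→L1 stop@L0
  join L8 pred L6: L6 stop@L0
  join L8 pred L7: L7→L5→L2→L1 stop@L0
  join L9 pred L2: L2→L1 stop@L0
  join L9 pred L3: L3 stop@L0
  join L9 pred L6: L6 stop@L0
  join L9 pred L8: L8 stop@L0
  L0: DF=∅
  L1: DF={L6,L8,L9}
  L2: DF={L6,L8,L9}
  L3: DF={L6,L9}
  L4: DF=∅
  L5: DF={L6,L8}
  L6: DF={L8,L9}
  L7: DF={L8}
  L8: DF={L9}
  L9: DF=∅

φ for k: defs {L0,L3,L4,L9}
  DF⁺ = {L6,L8,L9}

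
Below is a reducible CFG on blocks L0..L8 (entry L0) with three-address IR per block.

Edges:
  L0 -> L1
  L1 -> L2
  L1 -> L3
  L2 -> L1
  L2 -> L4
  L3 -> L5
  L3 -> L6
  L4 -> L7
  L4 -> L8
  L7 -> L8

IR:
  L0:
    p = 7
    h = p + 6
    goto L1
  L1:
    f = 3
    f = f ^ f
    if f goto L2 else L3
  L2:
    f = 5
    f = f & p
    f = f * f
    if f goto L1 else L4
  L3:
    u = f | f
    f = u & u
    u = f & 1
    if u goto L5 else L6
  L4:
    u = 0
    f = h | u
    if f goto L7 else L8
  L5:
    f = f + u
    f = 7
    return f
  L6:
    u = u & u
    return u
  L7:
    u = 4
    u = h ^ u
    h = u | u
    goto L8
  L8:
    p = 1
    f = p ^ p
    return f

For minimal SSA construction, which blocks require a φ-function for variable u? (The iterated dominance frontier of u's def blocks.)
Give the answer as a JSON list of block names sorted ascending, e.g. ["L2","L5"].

idom tree: L1←L0 L2←L1 L3←L1 L4←L2 L5←L3 L6←L3 L7←L4 L8←L4
Dom at joins:
  L1: preds {L0,L2}: {L0} ∩ {L0,L1,L2} = {L0}; idom=L0
  L8: preds {L4,L7}: {L0,L1,L2,L4} ∩ {L0,L1,L2,L4,L7} = {L0,L1,L2,L4}; idom=L4

Frontier:
  L1←L0: walk · to L0
  L1←L2: walk L2→L1 to L0
  L8←L4: walk · to L4
  L8←L7: walk L7 to L4
  L0: DF=∅
  L1: DF={L1}
  L2: DF={L1}
  L3: DF=∅
  L4: DF=∅
  L5: DF=∅
  L6: DF=∅
  L7: DF={L8}
  L8: DF=∅

φ for u: defs {L3,L4,L6,L7}
  DF⁺ = {L8}

Answer: ["L8"]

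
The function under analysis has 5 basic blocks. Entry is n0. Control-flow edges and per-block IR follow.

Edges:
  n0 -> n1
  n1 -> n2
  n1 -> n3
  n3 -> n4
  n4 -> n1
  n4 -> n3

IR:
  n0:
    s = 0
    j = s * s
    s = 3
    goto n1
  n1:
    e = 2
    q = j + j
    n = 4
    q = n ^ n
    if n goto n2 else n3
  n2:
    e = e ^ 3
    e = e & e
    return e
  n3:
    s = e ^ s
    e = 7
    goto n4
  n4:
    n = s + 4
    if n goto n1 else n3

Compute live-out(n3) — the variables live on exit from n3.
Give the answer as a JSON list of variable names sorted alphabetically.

Per-block:
  n0: def={j,s} ue=∅
  n1: def={e,n,q} ue={j}
  n2: def={e} ue={e}
  n3: def={e,s} ue={e,s}
  n4: def={n} ue={s}

Backward fixpoint:
  n0 li=∅ lo={j,s}
  n1 li={j,s} lo={e,j,s}
  n2 li={e} lo=∅
  n3 li={e,j,s} lo={e,j,s}
  n4 li={e,j,s} lo={e,j,s}

live-out(n3) = ["e", "j", "s"]

Answer: ["e", "j", "s"]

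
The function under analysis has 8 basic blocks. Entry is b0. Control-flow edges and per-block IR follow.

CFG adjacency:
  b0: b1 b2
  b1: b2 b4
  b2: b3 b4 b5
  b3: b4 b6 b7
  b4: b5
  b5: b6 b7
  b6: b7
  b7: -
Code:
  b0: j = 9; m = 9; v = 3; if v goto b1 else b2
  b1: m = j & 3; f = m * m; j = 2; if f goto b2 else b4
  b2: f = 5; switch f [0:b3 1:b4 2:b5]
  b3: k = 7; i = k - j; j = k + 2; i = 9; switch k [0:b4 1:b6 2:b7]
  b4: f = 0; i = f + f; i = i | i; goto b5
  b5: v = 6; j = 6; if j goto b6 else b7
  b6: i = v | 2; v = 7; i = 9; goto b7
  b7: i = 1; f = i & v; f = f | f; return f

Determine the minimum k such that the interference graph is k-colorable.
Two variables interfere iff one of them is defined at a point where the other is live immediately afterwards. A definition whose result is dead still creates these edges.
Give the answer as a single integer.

Answer: 3

Working:
Per-block:
  b0 def {j,m,v} use ∅
  b1 def {f,j,m} use {j}
  b2 def {f} use ∅
  b3 def {i,j,k} use {j}
  b4 def {f,i} use ∅
  b5 def {j,v} use ∅
  b6 def {i,v} use {v}
  b7 def {f,i} use {v}

Liveness:
  live b0: ∅→{j,v}
  live b1: {j,v}→{j,v}
  live b2: {j,v}→{j,v}
  live b3: {j,v}→{v}
  live b4: ∅→∅
  live b5: ∅→{v}
  live b6: {v}→{v}
  live b7: {v}→∅

Interference:
  f: {j,v}
  i: {k,v}
  j: {f,k,m,v}
  k: {i,j,v}
  m: {j,v}
  v: {f,i,j,k,m}

Registers:
  {f,j,v} pairwise interfere (3-clique) ⇒ χ ≥ 3
  assign f→r2 i→r1 j→r1 k→r2 m→r2 v→r0 — no edge inside a register ⇒ χ ≤ 3
  χ = 3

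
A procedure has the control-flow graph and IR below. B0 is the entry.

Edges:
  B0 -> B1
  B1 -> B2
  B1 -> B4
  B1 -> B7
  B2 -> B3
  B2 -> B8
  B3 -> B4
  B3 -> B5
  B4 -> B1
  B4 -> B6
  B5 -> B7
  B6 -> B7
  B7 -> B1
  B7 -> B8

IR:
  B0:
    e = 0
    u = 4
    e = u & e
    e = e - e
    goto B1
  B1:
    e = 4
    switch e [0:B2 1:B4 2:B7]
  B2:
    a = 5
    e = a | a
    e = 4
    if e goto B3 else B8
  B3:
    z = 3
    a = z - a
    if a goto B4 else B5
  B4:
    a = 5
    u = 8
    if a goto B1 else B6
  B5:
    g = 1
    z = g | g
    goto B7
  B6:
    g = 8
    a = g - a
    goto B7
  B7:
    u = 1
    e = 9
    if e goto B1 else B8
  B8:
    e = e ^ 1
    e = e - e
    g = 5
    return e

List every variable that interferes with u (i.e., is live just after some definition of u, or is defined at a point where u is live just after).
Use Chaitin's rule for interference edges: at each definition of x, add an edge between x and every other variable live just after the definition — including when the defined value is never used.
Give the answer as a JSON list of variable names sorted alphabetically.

Block summaries:
  B0: def={e,u} ue=∅
  B1: def={e} ue=∅
  B2: def={a,e} ue=∅
  B3: def={a,z} ue={a}
  B4: def={a,u} ue=∅
  B5: def={g,z} ue=∅
  B6: def={a,g} ue={a}
  B7: def={e,u} ue=∅
  B8: def={e,g} ue={e}

Backward fixpoint:
  B0 li=∅ lo=∅
  B1 li=∅ lo=∅
  B2 li=∅ lo={a,e}
  B3 li={a} lo=∅
  B4 li=∅ lo={a}
  B5 li=∅ lo=∅
  B6 li={a} lo=∅
  B7 li=∅ lo={e}
  B8 li={e} lo=∅

Interfere edges:
  a↔{e,g,u,z}
  e↔{a,g,u}
  g↔{a,e}
  u↔{a,e}
  z↔{a}

N(u) = ["a", "e"]

Answer: ["a", "e"]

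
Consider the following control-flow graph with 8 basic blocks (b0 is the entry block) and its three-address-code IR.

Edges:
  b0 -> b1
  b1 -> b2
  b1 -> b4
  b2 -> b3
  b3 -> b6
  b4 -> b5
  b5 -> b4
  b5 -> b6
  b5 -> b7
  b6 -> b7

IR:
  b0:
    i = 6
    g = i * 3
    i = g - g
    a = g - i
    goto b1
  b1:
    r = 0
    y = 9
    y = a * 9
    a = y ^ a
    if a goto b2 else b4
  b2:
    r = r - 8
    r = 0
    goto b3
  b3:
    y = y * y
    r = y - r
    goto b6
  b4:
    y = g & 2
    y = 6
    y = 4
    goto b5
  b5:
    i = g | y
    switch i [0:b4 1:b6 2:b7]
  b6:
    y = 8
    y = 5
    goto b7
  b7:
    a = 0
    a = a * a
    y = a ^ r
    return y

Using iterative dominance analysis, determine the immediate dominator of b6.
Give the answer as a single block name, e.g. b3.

Answer: b1

Analysis:
idom tree: b1←b0 b2←b1 b3←b2 b4←b1 b5←b4 b6←b1 b7←b1
Dom∩ at merges:
  b4: preds {b1,b5}: {b0,b1} ∩ {b0,b1,b4,b5} = {b0,b1}; idom=b1
  b6: preds {b3,b5}: {b0,b1,b2,b3} ∩ {b0,b1,b4,b5} = {b0,b1}; idom=b1
  b7: preds {b5,b6}: {b0,b1,b4,b5} ∩ {b0,b1,b6} = {b0,b1}; idom=b1

idom(b6) = b1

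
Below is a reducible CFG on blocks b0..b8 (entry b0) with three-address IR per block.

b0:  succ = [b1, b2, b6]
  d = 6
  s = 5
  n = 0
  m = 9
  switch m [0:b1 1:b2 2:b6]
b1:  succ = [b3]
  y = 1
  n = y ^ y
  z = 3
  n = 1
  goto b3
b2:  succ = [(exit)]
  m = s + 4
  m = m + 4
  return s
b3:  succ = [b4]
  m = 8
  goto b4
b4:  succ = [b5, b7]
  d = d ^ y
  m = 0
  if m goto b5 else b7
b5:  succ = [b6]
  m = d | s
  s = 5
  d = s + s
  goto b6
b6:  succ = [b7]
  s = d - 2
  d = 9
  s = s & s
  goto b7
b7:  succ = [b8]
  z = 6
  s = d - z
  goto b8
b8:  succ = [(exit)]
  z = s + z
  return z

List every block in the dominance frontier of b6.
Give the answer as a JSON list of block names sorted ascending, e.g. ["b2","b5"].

idom tree: b1←b0 b2←b0 b3←b1 b4←b3 b5←b4 b6←b0 b7←b0 b8←b7
Join-block Dom:
  b6: preds {b0,b5}: {b0} ∩ {b0,b1,b3,b4,b5} = {b0}; idom=b0
  b7: preds {b4,b6}: {b0,b1,b3,b4} ∩ {b0,b6} = {b0}; idom=b0

Frontier:
  join b6 pred b0: · stop@b0
  join b6 pred b5: b5→b4→b3→b1 stop@b0
  join b7 pred b4: b4→b3→b1 stop@b0
  join b7 pred b6: b6 stop@b0
  DF(b0)=∅
  DF(b1)={b6,b7}
  DF(b2)=∅
  DF(b3)={b6,b7}
  DF(b4)={b6,b7}
  DF(b5)={b6}
  DF(b6)={b7}
  DF(b7)=∅
  DF(b8)=∅

DF(b6) = ["b7"]

Answer: ["b7"]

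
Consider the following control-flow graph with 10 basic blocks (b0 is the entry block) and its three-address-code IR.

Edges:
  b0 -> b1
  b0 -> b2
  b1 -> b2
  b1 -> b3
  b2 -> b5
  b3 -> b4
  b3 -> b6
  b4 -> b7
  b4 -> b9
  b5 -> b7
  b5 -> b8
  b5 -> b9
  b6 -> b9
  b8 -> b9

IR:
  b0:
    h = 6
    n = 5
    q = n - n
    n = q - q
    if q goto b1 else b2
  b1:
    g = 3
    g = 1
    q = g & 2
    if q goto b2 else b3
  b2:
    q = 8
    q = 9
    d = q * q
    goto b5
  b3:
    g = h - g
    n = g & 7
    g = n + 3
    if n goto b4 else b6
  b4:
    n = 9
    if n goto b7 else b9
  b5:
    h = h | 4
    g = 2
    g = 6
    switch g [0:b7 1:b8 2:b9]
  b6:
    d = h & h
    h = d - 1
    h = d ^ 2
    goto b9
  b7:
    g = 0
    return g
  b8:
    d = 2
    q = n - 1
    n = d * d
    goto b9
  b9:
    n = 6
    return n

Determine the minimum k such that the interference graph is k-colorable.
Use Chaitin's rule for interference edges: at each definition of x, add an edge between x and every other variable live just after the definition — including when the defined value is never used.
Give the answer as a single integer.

Answer: 4

Analysis:
def/use:
  b0 def {h,n,q} use ∅
  b1 def {g,q} use ∅
  b2 def {d,q} use ∅
  b3 def {g,n} use {g,h}
  b4 def {n} use ∅
  b5 def {g,h} use {h}
  b6 def {d,h} use {h}
  b7 def {g} use ∅
  b8 def {d,n,q} use {n}
  b9 def {n} use ∅

Backward fixpoint:
  b0 li=∅ lo={h,n}
  b1 li={h,n} lo={g,h,n}
  b2 li={h,n} lo={h,n}
  b3 li={g,h} lo={h}
  b4 li=∅ lo=∅
  b5 li={h,n} lo={n}
  b6 li={h} lo=∅
  b7 li=∅ lo=∅
  b8 li={n} lo=∅
  b9 li=∅ lo=∅

Interfere edges:
  d↔{h,n,q}
  g↔{h,n,q}
  h↔{d,g,n,q}
  n↔{d,g,h,q}
  q↔{d,g,h,n}

Chromatic number:
  {d,h,n,q} pairwise interfere (4-clique) ⇒ χ ≥ 4
  assign d→r3 g→r3 h→r0 n→r1 q→r2 — no edge inside a register ⇒ χ ≤ 4
  χ = 4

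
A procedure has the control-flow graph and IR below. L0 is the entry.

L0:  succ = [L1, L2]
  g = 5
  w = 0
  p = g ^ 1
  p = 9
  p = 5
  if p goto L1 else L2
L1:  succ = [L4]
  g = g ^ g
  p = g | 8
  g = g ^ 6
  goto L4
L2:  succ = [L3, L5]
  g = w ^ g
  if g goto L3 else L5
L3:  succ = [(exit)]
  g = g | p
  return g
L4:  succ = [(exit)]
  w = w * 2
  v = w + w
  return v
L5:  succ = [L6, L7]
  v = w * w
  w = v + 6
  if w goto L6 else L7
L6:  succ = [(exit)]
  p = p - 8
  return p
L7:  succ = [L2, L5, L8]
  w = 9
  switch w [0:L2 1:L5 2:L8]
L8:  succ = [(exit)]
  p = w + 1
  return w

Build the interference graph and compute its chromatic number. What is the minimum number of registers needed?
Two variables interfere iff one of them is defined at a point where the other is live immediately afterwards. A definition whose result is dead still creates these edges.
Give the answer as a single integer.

Block summaries:
  L0 def {g,p,w} use ∅
  L1 def {g,p} use {g}
  L2 def {g} use {g,w}
  L3 def {g} use {g,p}
  L4 def {v,w} use {w}
  L5 def {v,w} use {w}
  L6 def {p} use {p}
  L7 def {w} use ∅
  L8 def {p} use {w}

Live sets:
  L0: in=∅ out={g,p,w}
  L1: in={g,w} out={w}
  L2: in={g,p,w} out={g,p,w}
  L3: in={g,p} out=∅
  L4: in={w} out=∅
  L5: in={g,p,w} out={g,p}
  L6: in={p} out=∅
  L7: in={g,p} out={g,p,w}
  L8: in={w} out=∅

Interference:
  g: {p,v,w}
  p: {g,v,w}
  v: {g,p}
  w: {g,p}

Chromatic number:
  lower bound: {g,p,v} mutually conflict ⇒ χ ≥ 3
  3-colouring: r0={g}  r1={p}  r2={v,w}
  χ = 3

Answer: 3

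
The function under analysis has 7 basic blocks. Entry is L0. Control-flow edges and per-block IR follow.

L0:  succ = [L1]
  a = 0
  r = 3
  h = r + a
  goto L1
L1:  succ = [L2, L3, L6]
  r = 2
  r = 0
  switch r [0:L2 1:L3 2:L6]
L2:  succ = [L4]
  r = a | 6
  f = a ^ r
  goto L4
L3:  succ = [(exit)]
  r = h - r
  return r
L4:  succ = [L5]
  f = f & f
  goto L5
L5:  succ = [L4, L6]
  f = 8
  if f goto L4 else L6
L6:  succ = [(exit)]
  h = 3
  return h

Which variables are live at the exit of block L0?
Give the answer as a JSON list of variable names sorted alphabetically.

Answer: ["a", "h"]

Analysis:
Per-block:
  L0: {a,h,r} / ∅
  L1: {r} / ∅
  L2: {f,r} / {a}
  L3: {r} / {h,r}
  L4: {f} / {f}
  L5: {f} / ∅
  L6: {h} / ∅

Liveness:
  L0: in=∅ out={a,h}
  L1: in={a,h} out={a,h,r}
  L2: in={a} out={f}
  L3: in={h,r} out=∅
  L4: in={f} out=∅
  L5: in=∅ out={f}
  L6: in=∅ out=∅

live-out(L0) = ["a", "h"]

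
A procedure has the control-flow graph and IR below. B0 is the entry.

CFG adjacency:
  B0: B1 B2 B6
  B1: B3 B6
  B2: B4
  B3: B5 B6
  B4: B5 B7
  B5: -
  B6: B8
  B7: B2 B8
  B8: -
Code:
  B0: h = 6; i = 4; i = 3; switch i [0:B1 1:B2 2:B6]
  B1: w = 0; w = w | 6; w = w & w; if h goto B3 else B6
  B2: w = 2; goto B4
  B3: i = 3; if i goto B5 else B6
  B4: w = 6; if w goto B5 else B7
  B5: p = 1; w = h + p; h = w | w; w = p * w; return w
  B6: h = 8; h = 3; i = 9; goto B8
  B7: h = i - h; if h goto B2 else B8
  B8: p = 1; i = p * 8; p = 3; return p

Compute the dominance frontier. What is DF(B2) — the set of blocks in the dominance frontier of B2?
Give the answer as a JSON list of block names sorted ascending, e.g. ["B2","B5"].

Answer: ["B2", "B5", "B8"]

Working:
idom tree: B1←B0 B2←B0 B3←B1 B4←B2 B5←B0 B6←B0 B7←B4 B8←B0
Join-block Dom:
  B2: preds {B0,B7}: {B0} ∩ {B0,B2,B4,B7} = {B0}; idom=B0
  B5: preds {B3,B4}: {B0,B1,B3} ∩ {B0,B2,B4} = {B0}; idom=B0
  B6: preds {B0,B1,B3}: {B0} ∩ {B0,B1} ∩ {B0,B1,B3} = {B0}; idom=B0
  B8: preds {B6,B7}: {B0,B6} ∩ {B0,B2,B4,B7} = {B0}; idom=B0

DF walk-up:
  B2←B0: walk · to B0
  B2←B7: walk B7→B4→B2 to B0
  B5←B3: walk B3→B1 to B0
  B5←B4: walk B4→B2 to B0
  B6←B0: walk · to B0
  B6←B1: walk B1 to B0
  B6←B3: walk B3→B1 to B0
  B8←B6: walk B6 to B0
  B8←B7: walk B7→B4→B2 to B0
  B0 → ∅
  B1 → {B5,B6}
  B2 → {B2,B5,B8}
  B3 → {B5,B6}
  B4 → {B2,B5,B8}
  B5 → ∅
  B6 → {B8}
  B7 → {B2,B8}
  B8 → ∅

DF(B2) = ["B2", "B5", "B8"]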